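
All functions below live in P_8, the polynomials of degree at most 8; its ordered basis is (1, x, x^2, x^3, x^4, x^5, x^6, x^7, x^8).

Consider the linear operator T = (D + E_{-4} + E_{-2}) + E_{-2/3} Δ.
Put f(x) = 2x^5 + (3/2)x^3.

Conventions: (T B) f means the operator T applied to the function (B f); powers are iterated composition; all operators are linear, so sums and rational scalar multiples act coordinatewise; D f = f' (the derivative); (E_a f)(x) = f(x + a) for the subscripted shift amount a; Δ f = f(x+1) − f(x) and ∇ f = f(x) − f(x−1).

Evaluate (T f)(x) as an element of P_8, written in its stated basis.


the result is g(x) = 4x^5 - 40x^4 + (1189/3)x^3 - (4354/3)x^2 + (151559/54)x - 359515/162

D f = 10x^4 + (9/2)x^2
E_{-4} f = 2x^5 - 40x^4 + (643/2)x^3 - 1298x^2 + 2632x - 2144
E_{-2} f = 2x^5 - 20x^4 + (163/2)x^3 - 169x^2 + 178x - 76
(D + E_{-4} + E_{-2}) f = 4x^5 - 50x^4 + 403x^3 - (2925/2)x^2 + 2810x - 2220
Δ f = 10x^4 + 20x^3 + (49/2)x^2 + (29/2)x + 7/2
E_{-2/3} Δ f = 10x^4 - (20/3)x^3 + (67/6)x^2 - (181/54)x + 125/162
((D + E_{-4} + E_{-2}) + E_{-2/3} Δ) f = 4x^5 - 40x^4 + (1189/3)x^3 - (4354/3)x^2 + (151559/54)x - 359515/162


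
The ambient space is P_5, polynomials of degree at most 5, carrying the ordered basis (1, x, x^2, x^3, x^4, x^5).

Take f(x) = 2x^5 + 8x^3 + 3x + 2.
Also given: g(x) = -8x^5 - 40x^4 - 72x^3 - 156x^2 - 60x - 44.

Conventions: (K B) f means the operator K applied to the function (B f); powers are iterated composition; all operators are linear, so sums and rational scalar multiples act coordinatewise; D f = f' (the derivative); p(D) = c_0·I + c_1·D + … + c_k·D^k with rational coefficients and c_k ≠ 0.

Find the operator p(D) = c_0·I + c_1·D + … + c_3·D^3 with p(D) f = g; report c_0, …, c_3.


p(D) = -4·I − 4·D − D^2 − (1/2)·D^3, i.e. c_0 = -4, c_1 = -4, c_2 = -1, c_3 = -1/2

D^0 f = 2x^5 + 8x^3 + 3x + 2
D^1 f = 10x^4 + 24x^2 + 3
D^2 f = 40x^3 + 48x
D^3 f = 120x^2 + 48
matching coefficients of g against c_0 f + c_1 Df + … from the top degree down determines the c_i
solution: c_0 = -4, c_1 = -4, c_2 = -1, c_3 = -1/2


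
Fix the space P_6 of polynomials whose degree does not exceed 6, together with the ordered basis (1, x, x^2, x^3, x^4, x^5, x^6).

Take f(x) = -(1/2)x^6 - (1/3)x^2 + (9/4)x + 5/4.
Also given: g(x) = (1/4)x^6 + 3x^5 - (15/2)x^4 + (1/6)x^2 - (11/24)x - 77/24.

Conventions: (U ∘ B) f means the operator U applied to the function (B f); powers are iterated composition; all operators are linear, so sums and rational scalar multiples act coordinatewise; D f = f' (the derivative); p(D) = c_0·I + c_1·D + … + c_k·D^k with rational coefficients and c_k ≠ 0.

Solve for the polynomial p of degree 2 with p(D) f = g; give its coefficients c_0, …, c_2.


D^0 f = -(1/2)x^6 - (1/3)x^2 + (9/4)x + 5/4
D^1 f = -3x^5 - (2/3)x + 9/4
D^2 f = -15x^4 - 2/3
matching coefficients of g against c_0 f + c_1 Df + … from the top degree down determines the c_i
solution: c_0 = -1/2, c_1 = -1, c_2 = 1/2

p(D) = -(1/2)·I − D + (1/2)·D^2, i.e. c_0 = -1/2, c_1 = -1, c_2 = 1/2


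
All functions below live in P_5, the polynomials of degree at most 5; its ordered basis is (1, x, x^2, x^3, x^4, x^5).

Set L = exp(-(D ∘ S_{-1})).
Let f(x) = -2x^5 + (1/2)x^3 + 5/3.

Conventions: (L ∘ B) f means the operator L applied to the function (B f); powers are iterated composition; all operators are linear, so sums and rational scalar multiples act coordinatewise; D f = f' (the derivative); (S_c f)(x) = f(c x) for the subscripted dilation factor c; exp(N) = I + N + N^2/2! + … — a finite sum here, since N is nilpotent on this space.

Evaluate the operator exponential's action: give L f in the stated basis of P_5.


the result is g(x) = -2x^5 - 10x^4 + (41/2)x^3 + (43/2)x^2 - (23/2)x - 5/6

order-1 term: -10x^4 + (3/2)x^2
order-2 term: 20x^3 - (3/2)x
order-3 term: 20x^2 - 1/2
order-4 term: -10x
order-5 term: -2
the series for exp(-(D ∘ S_{-1})) f terminates at order 5
exp(-(D ∘ S_{-1})) f = -2x^5 - 10x^4 + (41/2)x^3 + (43/2)x^2 - (23/2)x - 5/6


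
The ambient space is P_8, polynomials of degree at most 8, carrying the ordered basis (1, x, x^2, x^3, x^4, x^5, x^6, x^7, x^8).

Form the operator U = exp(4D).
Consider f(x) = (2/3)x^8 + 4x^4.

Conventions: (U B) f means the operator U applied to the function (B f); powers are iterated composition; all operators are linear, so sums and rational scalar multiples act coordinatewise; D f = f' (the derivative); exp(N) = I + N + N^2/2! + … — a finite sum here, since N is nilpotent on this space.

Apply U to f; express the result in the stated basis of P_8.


order-1 term: (64/3)x^7 + 64x^3
order-2 term: (896/3)x^6 + 384x^2
order-3 term: (7168/3)x^5 + 1024x
order-4 term: (35840/3)x^4 + 1024
order-5 term: (114688/3)x^3
order-6 term: (229376/3)x^2
order-7 term: (262144/3)x
order-8 term: 131072/3
the series for exp(4D) f terminates at order 8
exp(4D) f = (2/3)x^8 + (64/3)x^7 + (896/3)x^6 + (7168/3)x^5 + (35852/3)x^4 + (114880/3)x^3 + (230528/3)x^2 + (265216/3)x + 134144/3

g(x) = (2/3)x^8 + (64/3)x^7 + (896/3)x^6 + (7168/3)x^5 + (35852/3)x^4 + (114880/3)x^3 + (230528/3)x^2 + (265216/3)x + 134144/3


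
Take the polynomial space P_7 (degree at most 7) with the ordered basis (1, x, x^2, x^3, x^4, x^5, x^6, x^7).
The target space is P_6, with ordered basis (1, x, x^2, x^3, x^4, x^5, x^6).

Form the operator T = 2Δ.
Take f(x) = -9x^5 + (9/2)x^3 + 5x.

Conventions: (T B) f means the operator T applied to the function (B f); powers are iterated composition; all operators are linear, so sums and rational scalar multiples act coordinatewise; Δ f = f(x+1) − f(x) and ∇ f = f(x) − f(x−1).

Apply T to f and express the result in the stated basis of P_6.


the image equals g(x) = -90x^4 - 180x^3 - 153x^2 - 63x + 1

Δ f = -45x^4 - 90x^3 - (153/2)x^2 - (63/2)x + 1/2
(2Δ) f = -90x^4 - 180x^3 - 153x^2 - 63x + 1


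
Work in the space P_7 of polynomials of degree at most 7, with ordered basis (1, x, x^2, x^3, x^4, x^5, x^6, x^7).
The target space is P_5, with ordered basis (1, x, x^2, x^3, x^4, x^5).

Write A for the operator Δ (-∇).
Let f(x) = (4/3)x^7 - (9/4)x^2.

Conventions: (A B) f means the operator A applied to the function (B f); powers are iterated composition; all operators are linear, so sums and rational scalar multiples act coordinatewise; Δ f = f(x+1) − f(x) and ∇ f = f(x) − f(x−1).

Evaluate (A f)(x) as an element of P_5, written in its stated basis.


∇ f = (28/3)x^6 - 28x^5 + (140/3)x^4 - (140/3)x^3 + 28x^2 - (83/6)x + 43/12
(-∇) f = -(28/3)x^6 + 28x^5 - (140/3)x^4 + (140/3)x^3 - 28x^2 + (83/6)x - 43/12
Δ (-∇) f = -56x^5 - (280/3)x^3 - (56/3)x + 9/2

the image equals g(x) = -56x^5 - (280/3)x^3 - (56/3)x + 9/2


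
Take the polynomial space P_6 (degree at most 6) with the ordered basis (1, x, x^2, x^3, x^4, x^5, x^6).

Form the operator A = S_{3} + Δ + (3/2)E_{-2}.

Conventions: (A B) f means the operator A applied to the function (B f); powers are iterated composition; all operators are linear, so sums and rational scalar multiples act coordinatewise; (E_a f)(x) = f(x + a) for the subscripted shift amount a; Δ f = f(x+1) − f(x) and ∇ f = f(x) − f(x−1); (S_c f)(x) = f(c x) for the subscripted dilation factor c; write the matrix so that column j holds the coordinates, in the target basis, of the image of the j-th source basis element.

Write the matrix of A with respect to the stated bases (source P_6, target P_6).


the matrix is [[5/2, -2, 7, -11, 25, -47, 97]; [0, 9/2, -4, 21, -44, 125, -282]; [0, 0, 21/2, -6, 42, -110, 375]; [0, 0, 0, 57/2, -8, 70, -220]; [0, 0, 0, 0, 165/2, -10, 105]; [0, 0, 0, 0, 0, 489/2, -12]; [0, 0, 0, 0, 0, 0, 1461/2]] (rows listed top to bottom)

image of 1: 5/2
image of x: (9/2)x - 2
image of x^2: (21/2)x^2 - 4x + 7
image of x^3: (57/2)x^3 - 6x^2 + 21x - 11
image of x^4: (165/2)x^4 - 8x^3 + 42x^2 - 44x + 25
image of x^5: (489/2)x^5 - 10x^4 + 70x^3 - 110x^2 + 125x - 47
image of x^6: (1461/2)x^6 - 12x^5 + 105x^4 - 220x^3 + 375x^2 - 282x + 97
each image's coordinates form column j of the matrix


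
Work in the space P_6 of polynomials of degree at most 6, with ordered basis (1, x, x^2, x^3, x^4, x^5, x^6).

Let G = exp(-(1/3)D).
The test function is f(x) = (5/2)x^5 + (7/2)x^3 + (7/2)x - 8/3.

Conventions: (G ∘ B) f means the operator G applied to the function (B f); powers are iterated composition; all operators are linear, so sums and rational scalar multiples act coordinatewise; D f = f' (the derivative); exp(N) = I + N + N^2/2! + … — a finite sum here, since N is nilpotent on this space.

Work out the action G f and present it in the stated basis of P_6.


order-1 term: -(25/6)x^4 - (7/2)x^2 - 7/6
order-2 term: (25/9)x^3 + (7/6)x
order-3 term: -(25/27)x^2 - 7/54
order-4 term: (25/162)x
order-5 term: -5/486
the series for exp(-(1/3)D) f terminates at order 5
exp(-(1/3)D) f = (5/2)x^5 - (25/6)x^4 + (113/18)x^3 - (239/54)x^2 + (781/162)x - 1931/486

the result is g(x) = (5/2)x^5 - (25/6)x^4 + (113/18)x^3 - (239/54)x^2 + (781/162)x - 1931/486


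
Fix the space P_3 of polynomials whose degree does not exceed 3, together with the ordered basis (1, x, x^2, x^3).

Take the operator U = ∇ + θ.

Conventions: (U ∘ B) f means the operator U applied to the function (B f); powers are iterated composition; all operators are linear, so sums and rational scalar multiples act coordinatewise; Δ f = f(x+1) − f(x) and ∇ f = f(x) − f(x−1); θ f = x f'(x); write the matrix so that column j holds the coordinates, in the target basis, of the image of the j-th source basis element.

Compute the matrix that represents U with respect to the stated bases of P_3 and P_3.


image of 1: 0
image of x: x + 1
image of x^2: 2x^2 + 2x - 1
image of x^3: 3x^3 + 3x^2 - 3x + 1
each image's coordinates form column j of the matrix

the matrix is [[0, 1, -1, 1]; [0, 1, 2, -3]; [0, 0, 2, 3]; [0, 0, 0, 3]] (rows listed top to bottom)


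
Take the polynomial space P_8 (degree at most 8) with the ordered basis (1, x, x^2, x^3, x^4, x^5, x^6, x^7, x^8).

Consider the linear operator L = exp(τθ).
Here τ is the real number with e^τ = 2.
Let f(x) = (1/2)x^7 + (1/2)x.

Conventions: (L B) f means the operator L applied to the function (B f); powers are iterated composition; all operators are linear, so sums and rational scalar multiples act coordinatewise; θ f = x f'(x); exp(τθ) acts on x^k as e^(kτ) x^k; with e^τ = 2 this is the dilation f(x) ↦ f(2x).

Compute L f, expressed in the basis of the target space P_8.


exp(τθ) x^k = e^(kτ) x^k; with e^τ = 2 this sends x^k to 2^k x^k
x ↦ 2 x
x^7 ↦ 128 x^7
applying this coordinatewise to f: exp(τθ) f = 64x^7 + x

g(x) = 64x^7 + x


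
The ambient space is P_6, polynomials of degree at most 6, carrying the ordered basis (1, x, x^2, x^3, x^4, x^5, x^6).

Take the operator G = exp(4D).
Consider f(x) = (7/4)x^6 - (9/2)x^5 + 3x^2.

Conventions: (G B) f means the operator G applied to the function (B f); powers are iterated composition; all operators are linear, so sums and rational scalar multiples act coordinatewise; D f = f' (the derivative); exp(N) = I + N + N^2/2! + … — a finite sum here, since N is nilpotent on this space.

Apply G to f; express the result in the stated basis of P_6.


order-1 term: 42x^5 - 90x^4 + 24x
order-2 term: 420x^4 - 720x^3 + 48
order-3 term: 2240x^3 - 2880x^2
order-4 term: 6720x^2 - 5760x
order-5 term: 10752x - 4608
order-6 term: 7168
the series for exp(4D) f terminates at order 6
exp(4D) f = (7/4)x^6 + (75/2)x^5 + 330x^4 + 1520x^3 + 3843x^2 + 5016x + 2608

g(x) = (7/4)x^6 + (75/2)x^5 + 330x^4 + 1520x^3 + 3843x^2 + 5016x + 2608


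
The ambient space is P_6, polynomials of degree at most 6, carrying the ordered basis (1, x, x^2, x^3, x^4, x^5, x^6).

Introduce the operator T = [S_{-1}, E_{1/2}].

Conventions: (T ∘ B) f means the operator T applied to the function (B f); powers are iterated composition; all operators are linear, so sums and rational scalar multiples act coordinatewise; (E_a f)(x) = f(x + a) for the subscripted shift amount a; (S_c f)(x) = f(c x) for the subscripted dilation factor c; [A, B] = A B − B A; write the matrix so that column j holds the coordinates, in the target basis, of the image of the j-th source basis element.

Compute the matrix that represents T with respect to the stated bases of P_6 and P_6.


image of 1: 0
image of x: 1
image of x^2: -2x
image of x^3: 3x^2 + 1/4
image of x^4: -4x^3 - x
image of x^5: 5x^4 + (5/2)x^2 + 1/16
image of x^6: -6x^5 - 5x^3 - (3/8)x
each image's coordinates form column j of the matrix

the matrix is [[0, 1, 0, 1/4, 0, 1/16, 0]; [0, 0, -2, 0, -1, 0, -3/8]; [0, 0, 0, 3, 0, 5/2, 0]; [0, 0, 0, 0, -4, 0, -5]; [0, 0, 0, 0, 0, 5, 0]; [0, 0, 0, 0, 0, 0, -6]; [0, 0, 0, 0, 0, 0, 0]] (rows listed top to bottom)


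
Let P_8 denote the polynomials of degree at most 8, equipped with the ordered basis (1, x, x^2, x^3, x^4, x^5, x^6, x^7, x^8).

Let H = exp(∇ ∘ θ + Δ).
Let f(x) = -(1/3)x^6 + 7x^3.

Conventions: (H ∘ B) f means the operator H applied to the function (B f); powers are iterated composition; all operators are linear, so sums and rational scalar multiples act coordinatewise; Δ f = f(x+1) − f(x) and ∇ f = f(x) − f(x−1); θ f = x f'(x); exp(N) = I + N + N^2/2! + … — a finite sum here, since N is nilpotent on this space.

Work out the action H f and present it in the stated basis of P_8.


order-1 term: -14x^5 + 25x^4 - (140/3)x^3 + 109x^2 - 56x + 89/3
order-2 term: -210x^4 + 530x^3 - 925x^2 + 857x - 850/3
order-3 term: -1400x^3 + 3380x^2 - 4310x + 5389/3
order-4 term: -4200x^2 + 7170x - 4400
order-5 term: -5040x + 3708
order-6 term: -1680
the series for exp(∇ ∘ θ + Δ) f terminates at order 6
exp(∇ ∘ θ + Δ) f = -(1/3)x^6 - 14x^5 - 185x^4 - (2729/3)x^3 - 1636x^2 - 1379x - 2488/3

the image equals g(x) = -(1/3)x^6 - 14x^5 - 185x^4 - (2729/3)x^3 - 1636x^2 - 1379x - 2488/3


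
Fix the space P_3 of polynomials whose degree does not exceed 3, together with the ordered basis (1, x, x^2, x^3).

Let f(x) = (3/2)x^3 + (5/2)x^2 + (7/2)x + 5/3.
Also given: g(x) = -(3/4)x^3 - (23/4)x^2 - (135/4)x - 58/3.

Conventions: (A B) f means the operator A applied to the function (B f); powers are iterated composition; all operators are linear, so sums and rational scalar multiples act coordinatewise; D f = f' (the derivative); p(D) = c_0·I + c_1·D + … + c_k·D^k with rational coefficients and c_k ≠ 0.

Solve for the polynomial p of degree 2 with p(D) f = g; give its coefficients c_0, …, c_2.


c_0 = -1/2, c_1 = -1, c_2 = -3

D^0 f = (3/2)x^3 + (5/2)x^2 + (7/2)x + 5/3
D^1 f = (9/2)x^2 + 5x + 7/2
D^2 f = 9x + 5
matching coefficients of g against c_0 f + c_1 Df + … from the top degree down determines the c_i
solution: c_0 = -1/2, c_1 = -1, c_2 = -3


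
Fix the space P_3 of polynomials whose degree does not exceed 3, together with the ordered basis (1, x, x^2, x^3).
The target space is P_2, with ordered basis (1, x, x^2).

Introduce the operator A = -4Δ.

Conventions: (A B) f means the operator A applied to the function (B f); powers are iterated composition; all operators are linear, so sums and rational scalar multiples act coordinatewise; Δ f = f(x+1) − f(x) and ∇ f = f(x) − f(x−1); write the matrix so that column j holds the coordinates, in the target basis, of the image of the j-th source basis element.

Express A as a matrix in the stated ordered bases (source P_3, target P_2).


image of 1: 0
image of x: -4
image of x^2: -8x - 4
image of x^3: -12x^2 - 12x - 4
each image's coordinates form column j of the matrix

the matrix is [[0, -4, -4, -4]; [0, 0, -8, -12]; [0, 0, 0, -12]] (rows listed top to bottom)


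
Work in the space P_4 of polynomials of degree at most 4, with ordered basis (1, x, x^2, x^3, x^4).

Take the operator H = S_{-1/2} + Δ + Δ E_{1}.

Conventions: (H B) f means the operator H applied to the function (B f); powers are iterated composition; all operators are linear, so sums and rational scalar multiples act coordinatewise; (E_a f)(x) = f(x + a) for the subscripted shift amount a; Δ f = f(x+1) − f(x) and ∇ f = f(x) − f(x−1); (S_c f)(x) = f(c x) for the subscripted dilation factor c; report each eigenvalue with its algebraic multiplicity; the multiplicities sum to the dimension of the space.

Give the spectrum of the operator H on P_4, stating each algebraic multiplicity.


image of 1: 1
image of x: -(1/2)x + 2
image of x^2: (1/4)x^2 + 4x + 4
image of x^3: -(1/8)x^3 + 6x^2 + 12x + 8
image of x^4: (1/16)x^4 + 8x^3 + 24x^2 + 32x + 16
the matrix is upper triangular; its diagonal is (1, -1/2, 1/4, -1/8, 1/16)
for a triangular matrix the eigenvalues are the diagonal entries, with algebraic multiplicity their repetition count

λ = -1/2 (multiplicity 1), λ = -1/8 (multiplicity 1), λ = 1/16 (multiplicity 1), λ = 1/4 (multiplicity 1), λ = 1 (multiplicity 1)


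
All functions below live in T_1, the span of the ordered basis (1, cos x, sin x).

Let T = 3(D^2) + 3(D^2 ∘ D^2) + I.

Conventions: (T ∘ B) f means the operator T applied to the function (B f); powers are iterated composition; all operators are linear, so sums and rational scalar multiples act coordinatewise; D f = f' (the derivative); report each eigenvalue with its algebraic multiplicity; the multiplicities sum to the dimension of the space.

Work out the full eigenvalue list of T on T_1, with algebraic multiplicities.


λ = 1 (multiplicity 3)

image of 1: 1
image of cos x: cos x
image of sin x: sin x
the matrix is diagonal; its diagonal is (1, 1, 1)
for a triangular matrix the eigenvalues are the diagonal entries, with algebraic multiplicity their repetition count


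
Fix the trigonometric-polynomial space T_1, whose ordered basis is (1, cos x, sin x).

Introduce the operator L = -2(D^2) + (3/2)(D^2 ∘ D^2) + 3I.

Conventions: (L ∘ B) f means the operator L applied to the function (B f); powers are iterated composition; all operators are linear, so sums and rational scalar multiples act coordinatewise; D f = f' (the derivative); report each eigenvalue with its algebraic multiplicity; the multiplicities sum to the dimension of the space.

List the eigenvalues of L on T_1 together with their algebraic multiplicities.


image of 1: 3
image of cos x: (13/2)cos x
image of sin x: (13/2)sin x
the matrix is diagonal; its diagonal is (3, 13/2, 13/2)
for a triangular matrix the eigenvalues are the diagonal entries, with algebraic multiplicity their repetition count

λ = 3 (multiplicity 1), λ = 13/2 (multiplicity 2)


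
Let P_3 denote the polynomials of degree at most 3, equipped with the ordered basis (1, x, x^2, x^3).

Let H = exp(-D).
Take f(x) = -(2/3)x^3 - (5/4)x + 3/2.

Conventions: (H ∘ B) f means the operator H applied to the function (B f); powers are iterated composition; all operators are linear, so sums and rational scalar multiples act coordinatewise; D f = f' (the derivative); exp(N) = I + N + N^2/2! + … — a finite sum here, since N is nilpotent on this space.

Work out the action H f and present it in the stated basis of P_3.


g(x) = -(2/3)x^3 + 2x^2 - (13/4)x + 41/12

order-1 term: 2x^2 + 5/4
order-2 term: -2x
order-3 term: 2/3
the series for exp(-D) f terminates at order 3
exp(-D) f = -(2/3)x^3 + 2x^2 - (13/4)x + 41/12


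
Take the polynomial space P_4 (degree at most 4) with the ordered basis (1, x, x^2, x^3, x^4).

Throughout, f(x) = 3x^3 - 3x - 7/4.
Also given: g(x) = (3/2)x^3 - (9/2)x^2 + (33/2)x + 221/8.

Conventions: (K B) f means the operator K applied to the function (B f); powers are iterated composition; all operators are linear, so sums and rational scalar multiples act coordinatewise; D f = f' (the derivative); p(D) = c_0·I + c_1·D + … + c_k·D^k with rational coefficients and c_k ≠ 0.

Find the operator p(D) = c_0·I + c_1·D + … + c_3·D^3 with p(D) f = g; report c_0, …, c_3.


p(D) = (1/2)·I − (1/2)·D + D^2 + (3/2)·D^3, i.e. c_0 = 1/2, c_1 = -1/2, c_2 = 1, c_3 = 3/2

D^0 f = 3x^3 - 3x - 7/4
D^1 f = 9x^2 - 3
D^2 f = 18x
D^3 f = 18
matching coefficients of g against c_0 f + c_1 Df + … from the top degree down determines the c_i
solution: c_0 = 1/2, c_1 = -1/2, c_2 = 1, c_3 = 3/2


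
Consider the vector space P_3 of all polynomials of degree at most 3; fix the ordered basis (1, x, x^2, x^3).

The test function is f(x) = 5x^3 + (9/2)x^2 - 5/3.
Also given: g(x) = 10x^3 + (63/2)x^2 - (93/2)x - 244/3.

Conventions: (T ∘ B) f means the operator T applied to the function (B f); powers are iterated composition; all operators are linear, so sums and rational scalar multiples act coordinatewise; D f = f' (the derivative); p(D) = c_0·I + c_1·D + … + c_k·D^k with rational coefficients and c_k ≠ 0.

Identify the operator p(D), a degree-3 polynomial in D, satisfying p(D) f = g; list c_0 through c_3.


p(D) = 2·I + (3/2)·D − 2·D^2 − 2·D^3, i.e. c_0 = 2, c_1 = 3/2, c_2 = -2, c_3 = -2

D^0 f = 5x^3 + (9/2)x^2 - 5/3
D^1 f = 15x^2 + 9x
D^2 f = 30x + 9
D^3 f = 30
matching coefficients of g against c_0 f + c_1 Df + … from the top degree down determines the c_i
solution: c_0 = 2, c_1 = 3/2, c_2 = -2, c_3 = -2


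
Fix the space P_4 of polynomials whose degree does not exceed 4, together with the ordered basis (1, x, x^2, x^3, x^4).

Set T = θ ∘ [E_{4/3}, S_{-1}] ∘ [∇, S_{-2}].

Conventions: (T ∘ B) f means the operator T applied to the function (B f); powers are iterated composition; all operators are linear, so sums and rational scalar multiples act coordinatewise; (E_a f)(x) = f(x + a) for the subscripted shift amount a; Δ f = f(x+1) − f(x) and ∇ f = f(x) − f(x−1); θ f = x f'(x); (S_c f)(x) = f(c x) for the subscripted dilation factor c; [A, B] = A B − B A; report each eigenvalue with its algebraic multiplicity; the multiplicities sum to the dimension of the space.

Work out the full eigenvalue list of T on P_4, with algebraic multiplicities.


λ = 0 (multiplicity 5)

image of 1: 0
image of x: 0
image of x^2: 0
image of x^3: -192x
image of x^4: -1536x^2 - 384x
the matrix is upper triangular; its diagonal is (0, 0, 0, 0, 0)
for a triangular matrix the eigenvalues are the diagonal entries, with algebraic multiplicity their repetition count


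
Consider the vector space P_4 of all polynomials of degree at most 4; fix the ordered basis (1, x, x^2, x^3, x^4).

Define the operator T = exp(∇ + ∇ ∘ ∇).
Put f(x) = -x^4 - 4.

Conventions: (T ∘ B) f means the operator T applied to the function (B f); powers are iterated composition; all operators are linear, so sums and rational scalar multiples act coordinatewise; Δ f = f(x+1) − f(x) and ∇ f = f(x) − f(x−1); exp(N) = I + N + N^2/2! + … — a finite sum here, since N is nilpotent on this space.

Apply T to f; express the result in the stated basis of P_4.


order-1 term: -4x^3 - 6x^2 + 20x - 13
order-2 term: -6x^2 - 12x + 17
order-3 term: -4x - 6
order-4 term: -1
the series for exp(∇ + ∇ ∘ ∇) f terminates at order 4
exp(∇ + ∇ ∘ ∇) f = -x^4 - 4x^3 - 12x^2 + 4x - 7

the image equals g(x) = -x^4 - 4x^3 - 12x^2 + 4x - 7


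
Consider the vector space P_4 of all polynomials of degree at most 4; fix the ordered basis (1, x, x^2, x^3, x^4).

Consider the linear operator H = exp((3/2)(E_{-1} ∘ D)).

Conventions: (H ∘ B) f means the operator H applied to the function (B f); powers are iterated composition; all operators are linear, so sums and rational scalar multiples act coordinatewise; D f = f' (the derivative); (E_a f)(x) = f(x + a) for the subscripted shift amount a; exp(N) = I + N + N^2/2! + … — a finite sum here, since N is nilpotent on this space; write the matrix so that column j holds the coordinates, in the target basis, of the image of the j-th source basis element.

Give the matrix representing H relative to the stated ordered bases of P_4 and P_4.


the matrix is [[1, 3/2, -3/4, -45/8, 201/16]; [0, 1, 3, -9/4, -45/2]; [0, 0, 1, 9/2, -9/2]; [0, 0, 0, 1, 6]; [0, 0, 0, 0, 1]] (rows listed top to bottom)

image of 1: 1
image of x: x + 3/2
image of x^2: x^2 + 3x - 3/4
image of x^3: x^3 + (9/2)x^2 - (9/4)x - 45/8
image of x^4: x^4 + 6x^3 - (9/2)x^2 - (45/2)x + 201/16
each image's coordinates form column j of the matrix


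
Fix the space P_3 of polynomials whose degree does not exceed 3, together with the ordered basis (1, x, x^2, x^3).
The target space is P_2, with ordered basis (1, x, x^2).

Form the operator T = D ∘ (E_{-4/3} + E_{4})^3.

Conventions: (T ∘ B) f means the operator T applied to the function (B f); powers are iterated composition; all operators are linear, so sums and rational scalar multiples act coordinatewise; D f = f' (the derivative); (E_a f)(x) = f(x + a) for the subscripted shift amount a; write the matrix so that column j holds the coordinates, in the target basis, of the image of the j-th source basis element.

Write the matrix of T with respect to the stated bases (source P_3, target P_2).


the matrix is [[0, 8, 64, 896]; [0, 0, 16, 192]; [0, 0, 0, 24]] (rows listed top to bottom)

image of 1: 0
image of x: 8
image of x^2: 16x + 64
image of x^3: 24x^2 + 192x + 896
each image's coordinates form column j of the matrix


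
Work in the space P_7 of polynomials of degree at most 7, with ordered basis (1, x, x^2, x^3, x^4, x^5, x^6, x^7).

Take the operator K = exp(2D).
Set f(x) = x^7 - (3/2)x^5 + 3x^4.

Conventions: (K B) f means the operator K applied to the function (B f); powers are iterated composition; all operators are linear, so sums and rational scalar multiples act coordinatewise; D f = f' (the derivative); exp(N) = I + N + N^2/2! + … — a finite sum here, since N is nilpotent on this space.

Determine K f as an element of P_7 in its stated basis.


g(x) = x^7 + 14x^6 + (165/2)x^5 + 268x^4 + 524x^3 + 624x^2 + 424x + 128

order-1 term: 14x^6 - 15x^4 + 24x^3
order-2 term: 84x^5 - 60x^3 + 72x^2
order-3 term: 280x^4 - 120x^2 + 96x
order-4 term: 560x^3 - 120x + 48
order-5 term: 672x^2 - 48
order-6 term: 448x
order-7 term: 128
the series for exp(2D) f terminates at order 7
exp(2D) f = x^7 + 14x^6 + (165/2)x^5 + 268x^4 + 524x^3 + 624x^2 + 424x + 128


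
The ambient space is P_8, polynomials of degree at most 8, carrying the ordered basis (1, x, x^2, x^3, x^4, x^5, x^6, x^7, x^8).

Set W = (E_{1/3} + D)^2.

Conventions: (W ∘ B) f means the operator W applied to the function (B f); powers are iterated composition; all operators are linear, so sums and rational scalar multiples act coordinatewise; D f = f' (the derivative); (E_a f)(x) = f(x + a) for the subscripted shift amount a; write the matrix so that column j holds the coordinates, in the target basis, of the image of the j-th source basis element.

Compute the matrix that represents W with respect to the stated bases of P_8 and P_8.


the matrix is [[1, 8/3, 34/9, 26/27, 40/81, 62/243, 100/729, 170/2187, 304/6561]; [0, 1, 16/3, 34/3, 104/27, 200/81, 124/81, 700/729, 1360/2187]; [0, 0, 1, 8, 68/3, 260/27, 200/27, 434/81, 2800/729]; [0, 0, 0, 1, 32/3, 340/9, 520/27, 1400/81, 3472/243]; [0, 0, 0, 0, 1, 40/3, 170/3, 910/27, 2800/81]; [0, 0, 0, 0, 0, 1, 16, 238/3, 1456/27]; [0, 0, 0, 0, 0, 0, 1, 56/3, 952/9]; [0, 0, 0, 0, 0, 0, 0, 1, 64/3]; [0, 0, 0, 0, 0, 0, 0, 0, 1]] (rows listed top to bottom)

image of 1: 1
image of x: x + 8/3
image of x^2: x^2 + (16/3)x + 34/9
image of x^3: x^3 + 8x^2 + (34/3)x + 26/27
image of x^4: x^4 + (32/3)x^3 + (68/3)x^2 + (104/27)x + 40/81
image of x^5: x^5 + (40/3)x^4 + (340/9)x^3 + (260/27)x^2 + (200/81)x + 62/243
image of x^6: x^6 + 16x^5 + (170/3)x^4 + (520/27)x^3 + (200/27)x^2 + (124/81)x + 100/729
image of x^7: x^7 + (56/3)x^6 + (238/3)x^5 + (910/27)x^4 + (1400/81)x^3 + (434/81)x^2 + (700/729)x + 170/2187
image of x^8: x^8 + (64/3)x^7 + (952/9)x^6 + (1456/27)x^5 + (2800/81)x^4 + (3472/243)x^3 + (2800/729)x^2 + (1360/2187)x + 304/6561
each image's coordinates form column j of the matrix


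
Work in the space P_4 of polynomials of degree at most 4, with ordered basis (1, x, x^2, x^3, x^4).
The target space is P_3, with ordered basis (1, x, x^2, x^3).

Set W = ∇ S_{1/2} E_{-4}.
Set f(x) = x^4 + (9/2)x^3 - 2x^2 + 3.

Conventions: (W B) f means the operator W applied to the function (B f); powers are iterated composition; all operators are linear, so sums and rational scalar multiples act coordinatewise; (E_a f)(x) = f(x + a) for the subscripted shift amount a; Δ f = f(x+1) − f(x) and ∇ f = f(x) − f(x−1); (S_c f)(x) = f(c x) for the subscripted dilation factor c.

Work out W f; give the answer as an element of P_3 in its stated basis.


the image equals g(x) = (1/4)x^3 - (75/16)x^2 + (393/16)x - 47/2

E_{-4} f = x^4 - (23/2)x^3 + 40x^2 - 24x - 61
S_{1/2} E_{-4} f = (1/16)x^4 - (23/16)x^3 + 10x^2 - 12x - 61
∇ (S_{1/2} E_{-4}) f = (1/4)x^3 - (75/16)x^2 + (393/16)x - 47/2


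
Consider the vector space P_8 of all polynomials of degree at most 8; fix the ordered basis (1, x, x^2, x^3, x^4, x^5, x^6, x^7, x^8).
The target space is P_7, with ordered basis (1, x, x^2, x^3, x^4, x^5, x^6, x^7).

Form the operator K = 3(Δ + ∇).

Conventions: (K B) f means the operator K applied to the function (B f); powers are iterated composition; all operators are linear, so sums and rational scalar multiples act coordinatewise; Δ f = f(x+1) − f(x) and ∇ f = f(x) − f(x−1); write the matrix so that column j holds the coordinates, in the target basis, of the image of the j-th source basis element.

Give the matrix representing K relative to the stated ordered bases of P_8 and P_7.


image of 1: 0
image of x: 6
image of x^2: 12x
image of x^3: 18x^2 + 6
image of x^4: 24x^3 + 24x
image of x^5: 30x^4 + 60x^2 + 6
image of x^6: 36x^5 + 120x^3 + 36x
image of x^7: 42x^6 + 210x^4 + 126x^2 + 6
image of x^8: 48x^7 + 336x^5 + 336x^3 + 48x
each image's coordinates form column j of the matrix

the matrix is [[0, 6, 0, 6, 0, 6, 0, 6, 0]; [0, 0, 12, 0, 24, 0, 36, 0, 48]; [0, 0, 0, 18, 0, 60, 0, 126, 0]; [0, 0, 0, 0, 24, 0, 120, 0, 336]; [0, 0, 0, 0, 0, 30, 0, 210, 0]; [0, 0, 0, 0, 0, 0, 36, 0, 336]; [0, 0, 0, 0, 0, 0, 0, 42, 0]; [0, 0, 0, 0, 0, 0, 0, 0, 48]] (rows listed top to bottom)


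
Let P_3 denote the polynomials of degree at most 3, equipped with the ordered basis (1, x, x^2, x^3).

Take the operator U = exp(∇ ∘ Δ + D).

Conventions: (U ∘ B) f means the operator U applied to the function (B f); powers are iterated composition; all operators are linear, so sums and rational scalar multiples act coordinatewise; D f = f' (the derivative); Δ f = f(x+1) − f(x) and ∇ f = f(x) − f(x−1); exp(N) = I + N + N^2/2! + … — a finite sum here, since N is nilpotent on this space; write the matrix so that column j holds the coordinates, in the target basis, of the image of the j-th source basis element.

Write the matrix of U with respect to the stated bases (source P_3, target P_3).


image of 1: 1
image of x: x + 1
image of x^2: x^2 + 2x + 3
image of x^3: x^3 + 3x^2 + 9x + 7
each image's coordinates form column j of the matrix

the matrix is [[1, 1, 3, 7]; [0, 1, 2, 9]; [0, 0, 1, 3]; [0, 0, 0, 1]] (rows listed top to bottom)


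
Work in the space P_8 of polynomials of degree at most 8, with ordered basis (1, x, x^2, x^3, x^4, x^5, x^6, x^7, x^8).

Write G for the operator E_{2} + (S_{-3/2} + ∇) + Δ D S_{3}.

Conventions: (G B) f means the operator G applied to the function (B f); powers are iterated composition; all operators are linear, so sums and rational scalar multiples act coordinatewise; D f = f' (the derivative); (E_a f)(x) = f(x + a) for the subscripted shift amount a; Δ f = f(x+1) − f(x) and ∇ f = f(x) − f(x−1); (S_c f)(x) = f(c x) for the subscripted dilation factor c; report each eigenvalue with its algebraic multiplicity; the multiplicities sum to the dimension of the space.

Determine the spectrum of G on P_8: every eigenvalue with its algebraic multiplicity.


λ = -2059/128 (multiplicity 1), λ = -211/32 (multiplicity 1), λ = -19/8 (multiplicity 1), λ = -1/2 (multiplicity 1), λ = 2 (multiplicity 1), λ = 13/4 (multiplicity 1), λ = 97/16 (multiplicity 1), λ = 793/64 (multiplicity 1), λ = 6817/256 (multiplicity 1)

image of 1: 2
image of x: -(1/2)x + 3
image of x^2: (13/4)x^2 + 6x + 21
image of x^3: -(19/8)x^3 + 9x^2 + 171x + 90
image of x^4: (97/16)x^4 + 12x^3 + 990x^2 + 1008x + 339
image of x^5: -(211/32)x^5 + 15x^4 + 4890x^3 + 7380x^2 + 4935x + 1248
image of x^6: (793/64)x^6 + 18x^5 + 21915x^4 + 43920x^3 + 43965x^2 + 22068x + 4437
image of x^7: -(2059/128)x^7 + 21x^6 + 91917x^5 + 229950x^4 + 306705x^3 + 230328x^2 + 92295x + 15438
image of x^8: (6817/256)x^8 + 24x^7 + 367500x^6 + 1102752x^5 + 1838130x^4 + 1838928x^3 + 1104012x^2 + 368448x + 52743
the matrix is upper triangular; its diagonal is (2, -1/2, 13/4, -19/8, 97/16, -211/32, 793/64, -2059/128, 6817/256)
for a triangular matrix the eigenvalues are the diagonal entries, with algebraic multiplicity their repetition count


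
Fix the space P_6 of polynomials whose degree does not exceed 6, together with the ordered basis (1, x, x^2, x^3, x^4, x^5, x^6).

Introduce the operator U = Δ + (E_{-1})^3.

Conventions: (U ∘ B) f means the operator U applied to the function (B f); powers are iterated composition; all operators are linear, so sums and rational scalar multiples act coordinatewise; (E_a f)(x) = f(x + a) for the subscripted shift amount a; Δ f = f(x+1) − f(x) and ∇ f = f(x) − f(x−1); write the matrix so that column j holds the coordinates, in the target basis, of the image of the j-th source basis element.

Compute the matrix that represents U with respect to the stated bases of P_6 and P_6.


the matrix is [[1, -2, 10, -26, 82, -242, 730]; [0, 1, -4, 30, -104, 410, -1452]; [0, 0, 1, -6, 60, -260, 1230]; [0, 0, 0, 1, -8, 100, -520]; [0, 0, 0, 0, 1, -10, 150]; [0, 0, 0, 0, 0, 1, -12]; [0, 0, 0, 0, 0, 0, 1]] (rows listed top to bottom)

image of 1: 1
image of x: x - 2
image of x^2: x^2 - 4x + 10
image of x^3: x^3 - 6x^2 + 30x - 26
image of x^4: x^4 - 8x^3 + 60x^2 - 104x + 82
image of x^5: x^5 - 10x^4 + 100x^3 - 260x^2 + 410x - 242
image of x^6: x^6 - 12x^5 + 150x^4 - 520x^3 + 1230x^2 - 1452x + 730
each image's coordinates form column j of the matrix


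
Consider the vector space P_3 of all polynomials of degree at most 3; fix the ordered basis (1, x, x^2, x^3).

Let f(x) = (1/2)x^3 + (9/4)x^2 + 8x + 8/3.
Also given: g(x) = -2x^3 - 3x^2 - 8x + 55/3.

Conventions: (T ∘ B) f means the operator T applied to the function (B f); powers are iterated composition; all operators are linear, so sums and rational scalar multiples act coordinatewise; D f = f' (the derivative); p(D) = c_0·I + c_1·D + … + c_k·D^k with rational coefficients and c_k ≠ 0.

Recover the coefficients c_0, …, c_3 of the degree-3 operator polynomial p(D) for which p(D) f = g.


D^0 f = (1/2)x^3 + (9/4)x^2 + 8x + 8/3
D^1 f = (3/2)x^2 + (9/2)x + 8
D^2 f = 3x + 9/2
D^3 f = 3
matching coefficients of g against c_0 f + c_1 Df + … from the top degree down determines the c_i
solution: c_0 = -4, c_1 = 4, c_2 = 2, c_3 = -4

c_0 = -4, c_1 = 4, c_2 = 2, c_3 = -4


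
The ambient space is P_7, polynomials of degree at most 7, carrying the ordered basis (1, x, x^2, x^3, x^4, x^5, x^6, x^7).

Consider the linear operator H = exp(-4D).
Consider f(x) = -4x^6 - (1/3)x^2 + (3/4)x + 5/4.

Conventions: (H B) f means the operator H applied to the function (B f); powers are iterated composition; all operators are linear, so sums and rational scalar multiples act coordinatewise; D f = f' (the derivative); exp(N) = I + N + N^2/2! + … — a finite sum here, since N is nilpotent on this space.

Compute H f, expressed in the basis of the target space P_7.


the result is g(x) = -4x^6 + 96x^5 - 960x^4 + 5120x^3 - (46081/3)x^2 + (294953/12)x - 196693/12

order-1 term: 96x^5 + (8/3)x - 3
order-2 term: -960x^4 - 16/3
order-3 term: 5120x^3
order-4 term: -15360x^2
order-5 term: 24576x
order-6 term: -16384
the series for exp(-4D) f terminates at order 6
exp(-4D) f = -4x^6 + 96x^5 - 960x^4 + 5120x^3 - (46081/3)x^2 + (294953/12)x - 196693/12


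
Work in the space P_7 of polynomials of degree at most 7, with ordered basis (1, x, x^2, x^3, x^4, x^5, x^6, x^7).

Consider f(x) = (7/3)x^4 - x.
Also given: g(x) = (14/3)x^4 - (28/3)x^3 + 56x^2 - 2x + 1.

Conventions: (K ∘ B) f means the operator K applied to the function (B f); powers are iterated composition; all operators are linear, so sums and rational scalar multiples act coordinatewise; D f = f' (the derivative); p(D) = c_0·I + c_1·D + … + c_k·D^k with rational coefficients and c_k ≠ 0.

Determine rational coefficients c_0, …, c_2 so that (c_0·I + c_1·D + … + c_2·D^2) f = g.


c_0 = 2, c_1 = -1, c_2 = 2

D^0 f = (7/3)x^4 - x
D^1 f = (28/3)x^3 - 1
D^2 f = 28x^2
matching coefficients of g against c_0 f + c_1 Df + … from the top degree down determines the c_i
solution: c_0 = 2, c_1 = -1, c_2 = 2


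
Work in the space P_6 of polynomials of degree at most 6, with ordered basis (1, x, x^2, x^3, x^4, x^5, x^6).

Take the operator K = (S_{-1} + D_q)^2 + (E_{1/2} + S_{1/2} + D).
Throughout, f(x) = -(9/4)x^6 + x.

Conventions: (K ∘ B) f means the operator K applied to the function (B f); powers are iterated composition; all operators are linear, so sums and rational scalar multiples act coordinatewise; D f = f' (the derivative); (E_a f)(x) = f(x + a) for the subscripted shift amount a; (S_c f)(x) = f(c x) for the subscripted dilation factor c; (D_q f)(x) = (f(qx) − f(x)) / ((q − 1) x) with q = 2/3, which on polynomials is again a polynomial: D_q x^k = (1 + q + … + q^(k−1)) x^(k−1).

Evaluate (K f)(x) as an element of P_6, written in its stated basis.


the result is g(x) = -(1161/256)x^6 - (81/4)x^5 - (856505/34992)x^4 - (45/8)x^3 - (135/64)x^2 + (133/64)x + 375/256

S_{-1} f = -(9/4)x^6 - x
D_q f = -(665/108)x^5 + 1
(S_{-1} + D_q) f = -(9/4)x^6 - (665/108)x^5 - x + 1
S_{-1} (S_{-1} + D_q) f = -(9/4)x^6 + (665/108)x^5 + x + 1
D_q (S_{-1} + D_q) f = -(665/108)x^5 - (140315/8748)x^4 - 1
(S_{-1} + D_q) (S_{-1} + D_q) f = -(9/4)x^6 - (140315/8748)x^4 + x
E_{1/2} f = -(9/4)x^6 - (27/4)x^5 - (135/16)x^4 - (45/8)x^3 - (135/64)x^2 + (37/64)x + 119/256
S_{1/2} f = -(9/256)x^6 + (1/2)x
D f = -(27/2)x^5 + 1
(E_{1/2} + S_{1/2} + D) f = -(585/256)x^6 - (81/4)x^5 - (135/16)x^4 - (45/8)x^3 - (135/64)x^2 + (69/64)x + 375/256
((S_{-1} + D_q)^2 + (E_{1/2} + S_{1/2} + D)) f = -(1161/256)x^6 - (81/4)x^5 - (856505/34992)x^4 - (45/8)x^3 - (135/64)x^2 + (133/64)x + 375/256


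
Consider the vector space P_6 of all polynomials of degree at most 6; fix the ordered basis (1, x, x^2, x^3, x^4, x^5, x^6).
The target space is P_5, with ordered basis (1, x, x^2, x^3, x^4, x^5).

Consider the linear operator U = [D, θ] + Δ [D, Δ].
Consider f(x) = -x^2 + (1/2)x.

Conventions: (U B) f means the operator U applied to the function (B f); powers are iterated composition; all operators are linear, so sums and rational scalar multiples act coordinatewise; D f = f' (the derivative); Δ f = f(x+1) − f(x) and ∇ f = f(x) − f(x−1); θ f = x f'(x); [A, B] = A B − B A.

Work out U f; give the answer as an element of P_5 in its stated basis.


the result is g(x) = -2x + 1/2

θ f = -2x^2 + (1/2)x
D θ f = -4x + 1/2
D f = -2x + 1/2
θ D f = -2x
[D, θ] f = -2x + 1/2
Δ f = -2x - 1/2
D Δ f = -2
D f = -2x + 1/2
Δ D f = -2
[D, Δ] f = 0
Δ [D, Δ] f = 0
([D, θ] + Δ [D, Δ]) f = -2x + 1/2


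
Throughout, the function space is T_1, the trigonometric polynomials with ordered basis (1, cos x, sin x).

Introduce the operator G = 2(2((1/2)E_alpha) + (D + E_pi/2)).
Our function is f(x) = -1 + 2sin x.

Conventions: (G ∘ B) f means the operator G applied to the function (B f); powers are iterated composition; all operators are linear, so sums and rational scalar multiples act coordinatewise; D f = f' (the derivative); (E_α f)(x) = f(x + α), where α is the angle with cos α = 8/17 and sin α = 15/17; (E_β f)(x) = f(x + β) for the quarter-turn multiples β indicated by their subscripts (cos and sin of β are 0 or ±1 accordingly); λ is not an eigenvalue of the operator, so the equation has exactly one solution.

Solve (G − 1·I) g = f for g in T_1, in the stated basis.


g(x) = -1/3 - (196/565)cos x - (2/565)sin x

write g with unknown coordinates in the stated basis and equate coefficients in (G − 1·I) g = f
solving from the highest basis element down gives g = -1/3 - (196/565)cos x - (2/565)sin x
check: G g = -4/3 - (196/565)cos x + (1128/565)sin x
so G g − 1·g = -1 + 2sin x = f ✓
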